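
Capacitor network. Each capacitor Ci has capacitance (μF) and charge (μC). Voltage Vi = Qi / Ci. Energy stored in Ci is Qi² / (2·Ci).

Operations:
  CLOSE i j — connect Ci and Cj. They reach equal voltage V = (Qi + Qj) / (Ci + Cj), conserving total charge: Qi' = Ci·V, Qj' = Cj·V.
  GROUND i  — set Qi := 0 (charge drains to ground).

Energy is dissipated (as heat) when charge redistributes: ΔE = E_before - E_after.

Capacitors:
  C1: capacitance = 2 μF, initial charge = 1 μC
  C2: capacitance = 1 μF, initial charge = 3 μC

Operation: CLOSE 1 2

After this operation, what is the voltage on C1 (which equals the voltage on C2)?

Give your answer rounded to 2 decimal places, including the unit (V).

Initial: C1(2μF, Q=1μC, V=0.50V), C2(1μF, Q=3μC, V=3.00V)
Op 1: CLOSE 1-2: Q_total=4.00, C_total=3.00, V=1.33; Q1=2.67, Q2=1.33; dissipated=2.083

Answer: 1.33 V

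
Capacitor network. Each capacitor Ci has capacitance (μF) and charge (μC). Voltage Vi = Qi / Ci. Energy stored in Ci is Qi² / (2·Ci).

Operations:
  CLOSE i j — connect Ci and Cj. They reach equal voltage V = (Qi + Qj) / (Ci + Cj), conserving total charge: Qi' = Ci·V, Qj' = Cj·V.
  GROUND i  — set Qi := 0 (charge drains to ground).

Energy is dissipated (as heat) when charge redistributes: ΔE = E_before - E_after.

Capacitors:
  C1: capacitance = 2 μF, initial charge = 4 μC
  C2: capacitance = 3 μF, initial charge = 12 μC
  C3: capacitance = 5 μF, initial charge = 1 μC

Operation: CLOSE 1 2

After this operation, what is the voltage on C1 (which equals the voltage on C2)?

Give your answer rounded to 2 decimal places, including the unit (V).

Answer: 3.20 V

Derivation:
Initial: C1(2μF, Q=4μC, V=2.00V), C2(3μF, Q=12μC, V=4.00V), C3(5μF, Q=1μC, V=0.20V)
Op 1: CLOSE 1-2: Q_total=16.00, C_total=5.00, V=3.20; Q1=6.40, Q2=9.60; dissipated=2.400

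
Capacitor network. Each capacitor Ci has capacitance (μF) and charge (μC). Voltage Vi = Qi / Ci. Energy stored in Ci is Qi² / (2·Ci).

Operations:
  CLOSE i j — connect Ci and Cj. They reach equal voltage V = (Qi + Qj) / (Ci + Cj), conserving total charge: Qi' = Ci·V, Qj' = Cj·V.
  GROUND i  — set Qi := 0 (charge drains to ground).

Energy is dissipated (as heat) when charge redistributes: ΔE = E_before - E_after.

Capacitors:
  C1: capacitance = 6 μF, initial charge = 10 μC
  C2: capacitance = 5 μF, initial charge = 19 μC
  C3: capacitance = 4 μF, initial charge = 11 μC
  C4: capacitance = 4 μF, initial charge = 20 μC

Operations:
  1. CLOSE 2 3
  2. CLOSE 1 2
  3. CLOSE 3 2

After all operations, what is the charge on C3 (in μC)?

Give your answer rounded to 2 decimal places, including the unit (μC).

Initial: C1(6μF, Q=10μC, V=1.67V), C2(5μF, Q=19μC, V=3.80V), C3(4μF, Q=11μC, V=2.75V), C4(4μF, Q=20μC, V=5.00V)
Op 1: CLOSE 2-3: Q_total=30.00, C_total=9.00, V=3.33; Q2=16.67, Q3=13.33; dissipated=1.225
Op 2: CLOSE 1-2: Q_total=26.67, C_total=11.00, V=2.42; Q1=14.55, Q2=12.12; dissipated=3.788
Op 3: CLOSE 3-2: Q_total=25.45, C_total=9.00, V=2.83; Q3=11.31, Q2=14.14; dissipated=0.918
Final charges: Q1=14.55, Q2=14.14, Q3=11.31, Q4=20.00

Answer: 11.31 μC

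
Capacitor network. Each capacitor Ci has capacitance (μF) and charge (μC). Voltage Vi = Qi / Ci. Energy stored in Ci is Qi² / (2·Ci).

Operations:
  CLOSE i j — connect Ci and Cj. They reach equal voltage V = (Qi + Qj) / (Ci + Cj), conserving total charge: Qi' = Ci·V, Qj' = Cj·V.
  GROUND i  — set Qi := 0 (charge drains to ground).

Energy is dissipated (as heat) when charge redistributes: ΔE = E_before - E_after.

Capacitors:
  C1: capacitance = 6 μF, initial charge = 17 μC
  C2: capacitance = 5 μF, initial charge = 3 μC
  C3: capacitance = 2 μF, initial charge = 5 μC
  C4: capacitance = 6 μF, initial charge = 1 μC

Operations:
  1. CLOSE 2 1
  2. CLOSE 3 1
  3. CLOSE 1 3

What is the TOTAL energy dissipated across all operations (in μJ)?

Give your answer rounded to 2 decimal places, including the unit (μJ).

Initial: C1(6μF, Q=17μC, V=2.83V), C2(5μF, Q=3μC, V=0.60V), C3(2μF, Q=5μC, V=2.50V), C4(6μF, Q=1μC, V=0.17V)
Op 1: CLOSE 2-1: Q_total=20.00, C_total=11.00, V=1.82; Q2=9.09, Q1=10.91; dissipated=6.802
Op 2: CLOSE 3-1: Q_total=15.91, C_total=8.00, V=1.99; Q3=3.98, Q1=11.93; dissipated=0.349
Op 3: CLOSE 1-3: Q_total=15.91, C_total=8.00, V=1.99; Q1=11.93, Q3=3.98; dissipated=0.000
Total dissipated: 7.150 μJ

Answer: 7.15 μJ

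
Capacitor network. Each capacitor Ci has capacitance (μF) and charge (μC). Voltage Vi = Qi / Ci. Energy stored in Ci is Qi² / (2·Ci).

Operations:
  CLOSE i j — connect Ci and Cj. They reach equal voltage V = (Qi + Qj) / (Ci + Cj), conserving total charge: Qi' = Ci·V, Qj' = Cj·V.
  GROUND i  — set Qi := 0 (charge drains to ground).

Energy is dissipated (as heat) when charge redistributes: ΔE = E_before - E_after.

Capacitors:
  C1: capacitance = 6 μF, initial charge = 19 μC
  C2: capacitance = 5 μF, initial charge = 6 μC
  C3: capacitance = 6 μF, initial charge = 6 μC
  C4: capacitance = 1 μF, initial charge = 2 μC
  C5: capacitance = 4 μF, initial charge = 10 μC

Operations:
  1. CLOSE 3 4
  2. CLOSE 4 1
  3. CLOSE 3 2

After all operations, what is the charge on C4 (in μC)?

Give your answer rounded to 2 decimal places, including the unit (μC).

Answer: 2.88 μC

Derivation:
Initial: C1(6μF, Q=19μC, V=3.17V), C2(5μF, Q=6μC, V=1.20V), C3(6μF, Q=6μC, V=1.00V), C4(1μF, Q=2μC, V=2.00V), C5(4μF, Q=10μC, V=2.50V)
Op 1: CLOSE 3-4: Q_total=8.00, C_total=7.00, V=1.14; Q3=6.86, Q4=1.14; dissipated=0.429
Op 2: CLOSE 4-1: Q_total=20.14, C_total=7.00, V=2.88; Q4=2.88, Q1=17.27; dissipated=1.755
Op 3: CLOSE 3-2: Q_total=12.86, C_total=11.00, V=1.17; Q3=7.01, Q2=5.84; dissipated=0.004
Final charges: Q1=17.27, Q2=5.84, Q3=7.01, Q4=2.88, Q5=10.00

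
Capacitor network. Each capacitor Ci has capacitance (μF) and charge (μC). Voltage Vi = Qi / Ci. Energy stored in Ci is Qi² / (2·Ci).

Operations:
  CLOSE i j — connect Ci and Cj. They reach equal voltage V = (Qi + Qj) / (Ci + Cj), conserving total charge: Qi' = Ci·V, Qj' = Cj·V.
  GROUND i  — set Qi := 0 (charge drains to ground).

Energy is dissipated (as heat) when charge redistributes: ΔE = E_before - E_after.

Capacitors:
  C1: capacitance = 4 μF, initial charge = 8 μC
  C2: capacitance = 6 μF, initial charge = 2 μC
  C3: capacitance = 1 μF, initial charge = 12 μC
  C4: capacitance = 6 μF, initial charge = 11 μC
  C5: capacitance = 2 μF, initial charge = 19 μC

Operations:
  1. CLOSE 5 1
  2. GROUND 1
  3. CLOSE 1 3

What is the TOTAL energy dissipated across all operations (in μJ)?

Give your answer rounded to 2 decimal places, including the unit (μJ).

Answer: 135.60 μJ

Derivation:
Initial: C1(4μF, Q=8μC, V=2.00V), C2(6μF, Q=2μC, V=0.33V), C3(1μF, Q=12μC, V=12.00V), C4(6μF, Q=11μC, V=1.83V), C5(2μF, Q=19μC, V=9.50V)
Op 1: CLOSE 5-1: Q_total=27.00, C_total=6.00, V=4.50; Q5=9.00, Q1=18.00; dissipated=37.500
Op 2: GROUND 1: Q1=0; energy lost=40.500
Op 3: CLOSE 1-3: Q_total=12.00, C_total=5.00, V=2.40; Q1=9.60, Q3=2.40; dissipated=57.600
Total dissipated: 135.600 μJ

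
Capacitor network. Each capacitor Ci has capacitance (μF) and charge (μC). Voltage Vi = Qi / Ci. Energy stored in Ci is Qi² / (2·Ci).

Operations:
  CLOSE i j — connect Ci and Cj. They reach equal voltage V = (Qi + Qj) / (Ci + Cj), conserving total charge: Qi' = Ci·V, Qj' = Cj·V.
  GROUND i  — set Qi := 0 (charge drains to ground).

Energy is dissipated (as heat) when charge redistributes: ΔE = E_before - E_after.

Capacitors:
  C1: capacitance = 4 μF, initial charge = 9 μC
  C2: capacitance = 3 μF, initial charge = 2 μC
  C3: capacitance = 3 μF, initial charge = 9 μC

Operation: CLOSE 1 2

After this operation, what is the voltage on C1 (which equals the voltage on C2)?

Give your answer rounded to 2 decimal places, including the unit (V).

Initial: C1(4μF, Q=9μC, V=2.25V), C2(3μF, Q=2μC, V=0.67V), C3(3μF, Q=9μC, V=3.00V)
Op 1: CLOSE 1-2: Q_total=11.00, C_total=7.00, V=1.57; Q1=6.29, Q2=4.71; dissipated=2.149

Answer: 1.57 V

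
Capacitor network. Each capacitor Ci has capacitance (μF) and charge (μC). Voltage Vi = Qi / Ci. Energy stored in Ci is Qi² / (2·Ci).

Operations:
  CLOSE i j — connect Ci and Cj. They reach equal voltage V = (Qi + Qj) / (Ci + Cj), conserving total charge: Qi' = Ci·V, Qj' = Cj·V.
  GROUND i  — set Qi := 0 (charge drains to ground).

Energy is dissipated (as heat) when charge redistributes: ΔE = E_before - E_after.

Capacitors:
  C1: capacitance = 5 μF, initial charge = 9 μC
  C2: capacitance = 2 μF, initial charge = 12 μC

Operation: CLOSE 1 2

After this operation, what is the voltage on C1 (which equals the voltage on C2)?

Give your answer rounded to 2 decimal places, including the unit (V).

Initial: C1(5μF, Q=9μC, V=1.80V), C2(2μF, Q=12μC, V=6.00V)
Op 1: CLOSE 1-2: Q_total=21.00, C_total=7.00, V=3.00; Q1=15.00, Q2=6.00; dissipated=12.600

Answer: 3.00 V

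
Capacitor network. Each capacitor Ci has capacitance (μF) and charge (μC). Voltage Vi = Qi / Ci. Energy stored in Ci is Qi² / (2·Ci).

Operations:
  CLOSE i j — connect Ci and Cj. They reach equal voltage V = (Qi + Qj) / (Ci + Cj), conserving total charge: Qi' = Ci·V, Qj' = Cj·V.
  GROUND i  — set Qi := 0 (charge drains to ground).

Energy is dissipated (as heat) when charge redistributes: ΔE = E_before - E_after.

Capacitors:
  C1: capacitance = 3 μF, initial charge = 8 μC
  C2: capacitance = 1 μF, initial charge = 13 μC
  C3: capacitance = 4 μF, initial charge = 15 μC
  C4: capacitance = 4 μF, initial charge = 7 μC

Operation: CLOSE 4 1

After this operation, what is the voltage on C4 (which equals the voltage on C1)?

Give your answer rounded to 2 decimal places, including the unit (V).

Answer: 2.14 V

Derivation:
Initial: C1(3μF, Q=8μC, V=2.67V), C2(1μF, Q=13μC, V=13.00V), C3(4μF, Q=15μC, V=3.75V), C4(4μF, Q=7μC, V=1.75V)
Op 1: CLOSE 4-1: Q_total=15.00, C_total=7.00, V=2.14; Q4=8.57, Q1=6.43; dissipated=0.720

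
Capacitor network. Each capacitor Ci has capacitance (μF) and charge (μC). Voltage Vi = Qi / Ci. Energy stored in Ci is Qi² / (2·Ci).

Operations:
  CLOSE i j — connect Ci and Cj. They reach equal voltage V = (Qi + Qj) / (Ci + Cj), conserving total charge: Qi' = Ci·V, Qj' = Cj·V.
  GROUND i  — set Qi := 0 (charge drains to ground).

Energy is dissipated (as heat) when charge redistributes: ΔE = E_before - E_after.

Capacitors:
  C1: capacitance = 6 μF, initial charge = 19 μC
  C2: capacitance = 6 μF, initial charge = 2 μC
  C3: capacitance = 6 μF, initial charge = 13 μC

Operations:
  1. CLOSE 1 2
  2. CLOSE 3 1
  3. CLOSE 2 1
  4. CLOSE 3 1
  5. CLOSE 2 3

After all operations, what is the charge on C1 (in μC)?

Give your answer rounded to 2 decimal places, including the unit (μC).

Answer: 11.44 μC

Derivation:
Initial: C1(6μF, Q=19μC, V=3.17V), C2(6μF, Q=2μC, V=0.33V), C3(6μF, Q=13μC, V=2.17V)
Op 1: CLOSE 1-2: Q_total=21.00, C_total=12.00, V=1.75; Q1=10.50, Q2=10.50; dissipated=12.042
Op 2: CLOSE 3-1: Q_total=23.50, C_total=12.00, V=1.96; Q3=11.75, Q1=11.75; dissipated=0.260
Op 3: CLOSE 2-1: Q_total=22.25, C_total=12.00, V=1.85; Q2=11.12, Q1=11.12; dissipated=0.065
Op 4: CLOSE 3-1: Q_total=22.88, C_total=12.00, V=1.91; Q3=11.44, Q1=11.44; dissipated=0.016
Op 5: CLOSE 2-3: Q_total=22.56, C_total=12.00, V=1.88; Q2=11.28, Q3=11.28; dissipated=0.004
Final charges: Q1=11.44, Q2=11.28, Q3=11.28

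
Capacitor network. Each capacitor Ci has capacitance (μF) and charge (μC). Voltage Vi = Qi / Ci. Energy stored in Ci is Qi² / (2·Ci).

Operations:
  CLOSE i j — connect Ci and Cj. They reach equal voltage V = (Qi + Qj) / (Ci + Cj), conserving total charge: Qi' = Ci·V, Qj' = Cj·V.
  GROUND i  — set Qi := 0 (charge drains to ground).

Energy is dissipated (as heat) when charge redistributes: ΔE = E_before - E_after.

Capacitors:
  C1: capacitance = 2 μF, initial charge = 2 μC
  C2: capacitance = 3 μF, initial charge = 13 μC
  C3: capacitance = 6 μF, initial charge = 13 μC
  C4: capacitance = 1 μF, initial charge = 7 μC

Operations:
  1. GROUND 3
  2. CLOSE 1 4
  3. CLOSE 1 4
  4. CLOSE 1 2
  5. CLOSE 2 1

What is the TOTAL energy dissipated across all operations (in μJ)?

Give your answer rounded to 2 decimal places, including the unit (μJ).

Answer: 27.15 μJ

Derivation:
Initial: C1(2μF, Q=2μC, V=1.00V), C2(3μF, Q=13μC, V=4.33V), C3(6μF, Q=13μC, V=2.17V), C4(1μF, Q=7μC, V=7.00V)
Op 1: GROUND 3: Q3=0; energy lost=14.083
Op 2: CLOSE 1-4: Q_total=9.00, C_total=3.00, V=3.00; Q1=6.00, Q4=3.00; dissipated=12.000
Op 3: CLOSE 1-4: Q_total=9.00, C_total=3.00, V=3.00; Q1=6.00, Q4=3.00; dissipated=0.000
Op 4: CLOSE 1-2: Q_total=19.00, C_total=5.00, V=3.80; Q1=7.60, Q2=11.40; dissipated=1.067
Op 5: CLOSE 2-1: Q_total=19.00, C_total=5.00, V=3.80; Q2=11.40, Q1=7.60; dissipated=0.000
Total dissipated: 27.150 μJ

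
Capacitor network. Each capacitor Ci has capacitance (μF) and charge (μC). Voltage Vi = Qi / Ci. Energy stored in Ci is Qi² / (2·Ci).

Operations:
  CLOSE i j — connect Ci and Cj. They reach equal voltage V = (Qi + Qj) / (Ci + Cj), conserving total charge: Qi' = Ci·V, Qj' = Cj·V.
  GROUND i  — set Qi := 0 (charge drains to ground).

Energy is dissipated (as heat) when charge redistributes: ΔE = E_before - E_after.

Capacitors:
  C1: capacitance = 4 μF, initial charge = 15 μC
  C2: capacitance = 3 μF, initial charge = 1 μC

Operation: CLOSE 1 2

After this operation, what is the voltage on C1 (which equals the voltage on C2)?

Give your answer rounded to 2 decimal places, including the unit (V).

Initial: C1(4μF, Q=15μC, V=3.75V), C2(3μF, Q=1μC, V=0.33V)
Op 1: CLOSE 1-2: Q_total=16.00, C_total=7.00, V=2.29; Q1=9.14, Q2=6.86; dissipated=10.006

Answer: 2.29 V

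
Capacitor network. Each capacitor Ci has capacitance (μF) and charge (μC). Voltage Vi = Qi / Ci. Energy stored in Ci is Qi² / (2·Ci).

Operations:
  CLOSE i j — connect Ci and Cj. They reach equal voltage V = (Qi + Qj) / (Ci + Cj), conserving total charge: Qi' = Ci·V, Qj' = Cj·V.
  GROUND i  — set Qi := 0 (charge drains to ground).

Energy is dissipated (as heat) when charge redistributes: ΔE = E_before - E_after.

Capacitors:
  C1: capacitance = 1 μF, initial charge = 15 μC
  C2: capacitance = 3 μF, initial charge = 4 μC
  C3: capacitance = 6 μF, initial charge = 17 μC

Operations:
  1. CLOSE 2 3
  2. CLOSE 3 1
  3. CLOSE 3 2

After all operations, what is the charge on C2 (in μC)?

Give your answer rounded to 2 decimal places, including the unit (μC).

Answer: 10.62 μC

Derivation:
Initial: C1(1μF, Q=15μC, V=15.00V), C2(3μF, Q=4μC, V=1.33V), C3(6μF, Q=17μC, V=2.83V)
Op 1: CLOSE 2-3: Q_total=21.00, C_total=9.00, V=2.33; Q2=7.00, Q3=14.00; dissipated=2.250
Op 2: CLOSE 3-1: Q_total=29.00, C_total=7.00, V=4.14; Q3=24.86, Q1=4.14; dissipated=68.762
Op 3: CLOSE 3-2: Q_total=31.86, C_total=9.00, V=3.54; Q3=21.24, Q2=10.62; dissipated=3.274
Final charges: Q1=4.14, Q2=10.62, Q3=21.24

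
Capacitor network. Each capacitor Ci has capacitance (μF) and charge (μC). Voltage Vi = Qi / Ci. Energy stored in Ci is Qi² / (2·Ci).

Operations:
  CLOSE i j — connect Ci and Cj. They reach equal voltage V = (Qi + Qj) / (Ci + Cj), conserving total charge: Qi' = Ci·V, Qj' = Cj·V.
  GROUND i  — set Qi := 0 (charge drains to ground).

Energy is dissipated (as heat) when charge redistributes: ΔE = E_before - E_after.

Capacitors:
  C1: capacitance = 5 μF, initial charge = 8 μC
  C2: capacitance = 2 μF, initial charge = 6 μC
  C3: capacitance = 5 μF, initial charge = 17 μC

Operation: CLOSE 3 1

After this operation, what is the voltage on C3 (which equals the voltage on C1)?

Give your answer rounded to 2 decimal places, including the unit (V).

Answer: 2.50 V

Derivation:
Initial: C1(5μF, Q=8μC, V=1.60V), C2(2μF, Q=6μC, V=3.00V), C3(5μF, Q=17μC, V=3.40V)
Op 1: CLOSE 3-1: Q_total=25.00, C_total=10.00, V=2.50; Q3=12.50, Q1=12.50; dissipated=4.050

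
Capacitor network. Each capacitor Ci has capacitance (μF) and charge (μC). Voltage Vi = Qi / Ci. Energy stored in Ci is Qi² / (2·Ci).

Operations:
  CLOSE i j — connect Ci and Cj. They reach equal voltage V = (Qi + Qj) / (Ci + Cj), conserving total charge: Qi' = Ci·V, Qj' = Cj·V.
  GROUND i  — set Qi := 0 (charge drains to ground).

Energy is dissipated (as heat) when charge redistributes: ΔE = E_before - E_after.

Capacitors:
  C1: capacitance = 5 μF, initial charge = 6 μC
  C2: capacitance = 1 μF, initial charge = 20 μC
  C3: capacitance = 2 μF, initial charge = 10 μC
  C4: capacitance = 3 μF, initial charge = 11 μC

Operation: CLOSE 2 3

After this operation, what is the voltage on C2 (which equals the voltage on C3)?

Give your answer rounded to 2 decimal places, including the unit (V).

Initial: C1(5μF, Q=6μC, V=1.20V), C2(1μF, Q=20μC, V=20.00V), C3(2μF, Q=10μC, V=5.00V), C4(3μF, Q=11μC, V=3.67V)
Op 1: CLOSE 2-3: Q_total=30.00, C_total=3.00, V=10.00; Q2=10.00, Q3=20.00; dissipated=75.000

Answer: 10.00 V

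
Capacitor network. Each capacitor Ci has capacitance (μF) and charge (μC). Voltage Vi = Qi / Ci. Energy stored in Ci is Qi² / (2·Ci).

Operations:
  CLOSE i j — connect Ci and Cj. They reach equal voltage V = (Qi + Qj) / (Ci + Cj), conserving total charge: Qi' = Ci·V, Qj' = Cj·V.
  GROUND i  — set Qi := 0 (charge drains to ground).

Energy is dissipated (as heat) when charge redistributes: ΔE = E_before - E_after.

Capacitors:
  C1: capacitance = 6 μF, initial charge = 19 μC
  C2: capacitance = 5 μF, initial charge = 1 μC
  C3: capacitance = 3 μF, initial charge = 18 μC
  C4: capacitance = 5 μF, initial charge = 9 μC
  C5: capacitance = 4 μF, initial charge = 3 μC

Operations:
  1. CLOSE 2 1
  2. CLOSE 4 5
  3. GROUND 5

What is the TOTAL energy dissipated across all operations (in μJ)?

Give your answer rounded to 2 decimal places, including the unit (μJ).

Initial: C1(6μF, Q=19μC, V=3.17V), C2(5μF, Q=1μC, V=0.20V), C3(3μF, Q=18μC, V=6.00V), C4(5μF, Q=9μC, V=1.80V), C5(4μF, Q=3μC, V=0.75V)
Op 1: CLOSE 2-1: Q_total=20.00, C_total=11.00, V=1.82; Q2=9.09, Q1=10.91; dissipated=12.002
Op 2: CLOSE 4-5: Q_total=12.00, C_total=9.00, V=1.33; Q4=6.67, Q5=5.33; dissipated=1.225
Op 3: GROUND 5: Q5=0; energy lost=3.556
Total dissipated: 16.782 μJ

Answer: 16.78 μJ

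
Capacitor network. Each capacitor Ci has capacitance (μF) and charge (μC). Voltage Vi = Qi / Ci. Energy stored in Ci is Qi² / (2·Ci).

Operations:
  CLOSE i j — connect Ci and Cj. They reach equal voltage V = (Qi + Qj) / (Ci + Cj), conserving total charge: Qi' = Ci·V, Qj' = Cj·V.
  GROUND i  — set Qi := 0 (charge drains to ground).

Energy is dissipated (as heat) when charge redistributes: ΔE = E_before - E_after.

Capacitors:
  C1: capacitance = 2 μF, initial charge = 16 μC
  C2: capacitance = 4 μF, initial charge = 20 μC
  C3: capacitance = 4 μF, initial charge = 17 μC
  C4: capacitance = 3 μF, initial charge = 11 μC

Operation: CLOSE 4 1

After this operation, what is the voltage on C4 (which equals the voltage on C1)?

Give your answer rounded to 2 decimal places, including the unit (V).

Answer: 5.40 V

Derivation:
Initial: C1(2μF, Q=16μC, V=8.00V), C2(4μF, Q=20μC, V=5.00V), C3(4μF, Q=17μC, V=4.25V), C4(3μF, Q=11μC, V=3.67V)
Op 1: CLOSE 4-1: Q_total=27.00, C_total=5.00, V=5.40; Q4=16.20, Q1=10.80; dissipated=11.267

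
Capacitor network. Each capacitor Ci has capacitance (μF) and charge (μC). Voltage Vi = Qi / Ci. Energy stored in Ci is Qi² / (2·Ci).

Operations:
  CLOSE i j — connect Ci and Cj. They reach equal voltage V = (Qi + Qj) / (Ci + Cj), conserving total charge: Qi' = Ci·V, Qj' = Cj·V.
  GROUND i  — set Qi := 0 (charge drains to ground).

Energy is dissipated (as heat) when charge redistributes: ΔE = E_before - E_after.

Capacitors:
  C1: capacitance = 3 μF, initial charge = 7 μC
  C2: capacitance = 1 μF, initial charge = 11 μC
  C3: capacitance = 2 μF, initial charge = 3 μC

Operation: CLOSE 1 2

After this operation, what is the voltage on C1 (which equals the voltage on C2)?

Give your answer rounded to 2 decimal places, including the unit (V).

Initial: C1(3μF, Q=7μC, V=2.33V), C2(1μF, Q=11μC, V=11.00V), C3(2μF, Q=3μC, V=1.50V)
Op 1: CLOSE 1-2: Q_total=18.00, C_total=4.00, V=4.50; Q1=13.50, Q2=4.50; dissipated=28.167

Answer: 4.50 V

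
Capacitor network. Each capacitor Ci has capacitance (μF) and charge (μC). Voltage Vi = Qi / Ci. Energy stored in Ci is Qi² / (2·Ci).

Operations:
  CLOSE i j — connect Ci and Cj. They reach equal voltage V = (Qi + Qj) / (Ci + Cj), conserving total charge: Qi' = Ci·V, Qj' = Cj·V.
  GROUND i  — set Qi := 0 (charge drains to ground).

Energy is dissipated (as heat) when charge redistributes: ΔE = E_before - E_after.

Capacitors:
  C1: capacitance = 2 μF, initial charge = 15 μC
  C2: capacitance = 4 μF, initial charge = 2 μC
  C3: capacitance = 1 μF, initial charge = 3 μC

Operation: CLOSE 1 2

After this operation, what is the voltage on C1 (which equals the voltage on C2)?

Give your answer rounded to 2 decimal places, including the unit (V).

Answer: 2.83 V

Derivation:
Initial: C1(2μF, Q=15μC, V=7.50V), C2(4μF, Q=2μC, V=0.50V), C3(1μF, Q=3μC, V=3.00V)
Op 1: CLOSE 1-2: Q_total=17.00, C_total=6.00, V=2.83; Q1=5.67, Q2=11.33; dissipated=32.667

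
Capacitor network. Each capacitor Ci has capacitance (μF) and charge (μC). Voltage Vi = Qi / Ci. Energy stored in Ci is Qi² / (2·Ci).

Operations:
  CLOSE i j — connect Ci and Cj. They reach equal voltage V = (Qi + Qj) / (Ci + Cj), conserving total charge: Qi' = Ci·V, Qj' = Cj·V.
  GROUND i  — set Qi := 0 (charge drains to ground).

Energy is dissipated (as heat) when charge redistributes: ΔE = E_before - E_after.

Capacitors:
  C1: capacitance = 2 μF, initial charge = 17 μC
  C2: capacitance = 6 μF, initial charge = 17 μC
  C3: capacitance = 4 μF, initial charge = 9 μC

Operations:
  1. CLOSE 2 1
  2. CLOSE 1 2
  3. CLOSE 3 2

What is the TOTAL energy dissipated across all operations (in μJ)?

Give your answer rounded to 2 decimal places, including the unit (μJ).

Initial: C1(2μF, Q=17μC, V=8.50V), C2(6μF, Q=17μC, V=2.83V), C3(4μF, Q=9μC, V=2.25V)
Op 1: CLOSE 2-1: Q_total=34.00, C_total=8.00, V=4.25; Q2=25.50, Q1=8.50; dissipated=24.083
Op 2: CLOSE 1-2: Q_total=34.00, C_total=8.00, V=4.25; Q1=8.50, Q2=25.50; dissipated=0.000
Op 3: CLOSE 3-2: Q_total=34.50, C_total=10.00, V=3.45; Q3=13.80, Q2=20.70; dissipated=4.800
Total dissipated: 28.883 μJ

Answer: 28.88 μJ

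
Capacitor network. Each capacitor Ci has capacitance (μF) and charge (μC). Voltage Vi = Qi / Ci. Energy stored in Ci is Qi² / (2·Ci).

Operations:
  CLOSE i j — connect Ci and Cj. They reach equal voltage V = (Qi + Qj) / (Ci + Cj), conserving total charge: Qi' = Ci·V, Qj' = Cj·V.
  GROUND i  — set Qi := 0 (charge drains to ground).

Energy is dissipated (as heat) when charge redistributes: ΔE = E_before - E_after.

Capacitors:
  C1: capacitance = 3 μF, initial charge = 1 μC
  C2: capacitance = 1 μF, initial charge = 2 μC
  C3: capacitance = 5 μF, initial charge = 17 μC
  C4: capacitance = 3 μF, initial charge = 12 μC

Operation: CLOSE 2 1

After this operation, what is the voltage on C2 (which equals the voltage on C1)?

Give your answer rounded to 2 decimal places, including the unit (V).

Answer: 0.75 V

Derivation:
Initial: C1(3μF, Q=1μC, V=0.33V), C2(1μF, Q=2μC, V=2.00V), C3(5μF, Q=17μC, V=3.40V), C4(3μF, Q=12μC, V=4.00V)
Op 1: CLOSE 2-1: Q_total=3.00, C_total=4.00, V=0.75; Q2=0.75, Q1=2.25; dissipated=1.042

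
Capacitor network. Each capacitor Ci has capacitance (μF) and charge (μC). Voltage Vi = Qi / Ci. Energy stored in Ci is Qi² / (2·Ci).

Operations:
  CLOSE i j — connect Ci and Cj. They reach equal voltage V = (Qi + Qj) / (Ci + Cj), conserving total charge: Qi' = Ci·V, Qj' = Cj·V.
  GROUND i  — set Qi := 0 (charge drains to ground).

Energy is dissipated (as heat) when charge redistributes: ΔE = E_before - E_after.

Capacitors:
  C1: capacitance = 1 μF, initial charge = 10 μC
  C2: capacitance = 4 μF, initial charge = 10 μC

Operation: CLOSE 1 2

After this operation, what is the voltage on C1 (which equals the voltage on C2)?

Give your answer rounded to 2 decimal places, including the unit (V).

Initial: C1(1μF, Q=10μC, V=10.00V), C2(4μF, Q=10μC, V=2.50V)
Op 1: CLOSE 1-2: Q_total=20.00, C_total=5.00, V=4.00; Q1=4.00, Q2=16.00; dissipated=22.500

Answer: 4.00 V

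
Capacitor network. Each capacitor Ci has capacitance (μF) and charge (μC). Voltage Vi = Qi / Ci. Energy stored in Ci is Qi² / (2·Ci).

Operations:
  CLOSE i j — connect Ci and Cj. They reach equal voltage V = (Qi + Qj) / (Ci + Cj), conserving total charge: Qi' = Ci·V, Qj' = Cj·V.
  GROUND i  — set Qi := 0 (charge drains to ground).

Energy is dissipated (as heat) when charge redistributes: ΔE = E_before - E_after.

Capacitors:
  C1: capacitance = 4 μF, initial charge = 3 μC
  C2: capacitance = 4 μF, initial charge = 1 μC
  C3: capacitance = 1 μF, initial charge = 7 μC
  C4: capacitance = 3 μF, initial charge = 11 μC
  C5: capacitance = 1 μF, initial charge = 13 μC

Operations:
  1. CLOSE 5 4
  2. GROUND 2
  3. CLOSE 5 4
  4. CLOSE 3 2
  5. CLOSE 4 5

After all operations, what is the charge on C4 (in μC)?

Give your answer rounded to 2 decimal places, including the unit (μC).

Initial: C1(4μF, Q=3μC, V=0.75V), C2(4μF, Q=1μC, V=0.25V), C3(1μF, Q=7μC, V=7.00V), C4(3μF, Q=11μC, V=3.67V), C5(1μF, Q=13μC, V=13.00V)
Op 1: CLOSE 5-4: Q_total=24.00, C_total=4.00, V=6.00; Q5=6.00, Q4=18.00; dissipated=32.667
Op 2: GROUND 2: Q2=0; energy lost=0.125
Op 3: CLOSE 5-4: Q_total=24.00, C_total=4.00, V=6.00; Q5=6.00, Q4=18.00; dissipated=0.000
Op 4: CLOSE 3-2: Q_total=7.00, C_total=5.00, V=1.40; Q3=1.40, Q2=5.60; dissipated=19.600
Op 5: CLOSE 4-5: Q_total=24.00, C_total=4.00, V=6.00; Q4=18.00, Q5=6.00; dissipated=0.000
Final charges: Q1=3.00, Q2=5.60, Q3=1.40, Q4=18.00, Q5=6.00

Answer: 18.00 μC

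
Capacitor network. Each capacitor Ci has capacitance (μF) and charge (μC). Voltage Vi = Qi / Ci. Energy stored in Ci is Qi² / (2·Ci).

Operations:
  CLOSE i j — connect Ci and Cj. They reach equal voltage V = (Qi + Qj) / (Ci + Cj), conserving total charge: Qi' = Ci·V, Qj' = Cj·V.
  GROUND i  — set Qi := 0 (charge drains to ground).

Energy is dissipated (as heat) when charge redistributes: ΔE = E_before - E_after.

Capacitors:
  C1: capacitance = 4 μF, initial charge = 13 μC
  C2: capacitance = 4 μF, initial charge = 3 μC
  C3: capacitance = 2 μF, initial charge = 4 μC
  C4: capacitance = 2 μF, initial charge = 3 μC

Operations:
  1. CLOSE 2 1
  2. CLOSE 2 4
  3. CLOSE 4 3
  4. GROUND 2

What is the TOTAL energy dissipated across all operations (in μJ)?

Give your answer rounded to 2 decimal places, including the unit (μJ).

Answer: 13.15 μJ

Derivation:
Initial: C1(4μF, Q=13μC, V=3.25V), C2(4μF, Q=3μC, V=0.75V), C3(2μF, Q=4μC, V=2.00V), C4(2μF, Q=3μC, V=1.50V)
Op 1: CLOSE 2-1: Q_total=16.00, C_total=8.00, V=2.00; Q2=8.00, Q1=8.00; dissipated=6.250
Op 2: CLOSE 2-4: Q_total=11.00, C_total=6.00, V=1.83; Q2=7.33, Q4=3.67; dissipated=0.167
Op 3: CLOSE 4-3: Q_total=7.67, C_total=4.00, V=1.92; Q4=3.83, Q3=3.83; dissipated=0.014
Op 4: GROUND 2: Q2=0; energy lost=6.722
Total dissipated: 13.153 μJ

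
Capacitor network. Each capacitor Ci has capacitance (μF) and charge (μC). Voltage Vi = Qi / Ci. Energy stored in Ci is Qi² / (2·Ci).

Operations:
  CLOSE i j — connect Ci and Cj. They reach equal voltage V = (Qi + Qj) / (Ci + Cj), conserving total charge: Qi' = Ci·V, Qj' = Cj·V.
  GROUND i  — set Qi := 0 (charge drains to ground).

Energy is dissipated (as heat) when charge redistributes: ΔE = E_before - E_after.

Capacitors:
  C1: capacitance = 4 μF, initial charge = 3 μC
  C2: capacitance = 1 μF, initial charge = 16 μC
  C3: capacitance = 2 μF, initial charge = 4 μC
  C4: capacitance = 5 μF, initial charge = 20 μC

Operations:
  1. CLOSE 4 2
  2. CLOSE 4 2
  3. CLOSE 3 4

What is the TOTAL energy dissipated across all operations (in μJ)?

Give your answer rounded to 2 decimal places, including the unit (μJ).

Answer: 71.43 μJ

Derivation:
Initial: C1(4μF, Q=3μC, V=0.75V), C2(1μF, Q=16μC, V=16.00V), C3(2μF, Q=4μC, V=2.00V), C4(5μF, Q=20μC, V=4.00V)
Op 1: CLOSE 4-2: Q_total=36.00, C_total=6.00, V=6.00; Q4=30.00, Q2=6.00; dissipated=60.000
Op 2: CLOSE 4-2: Q_total=36.00, C_total=6.00, V=6.00; Q4=30.00, Q2=6.00; dissipated=0.000
Op 3: CLOSE 3-4: Q_total=34.00, C_total=7.00, V=4.86; Q3=9.71, Q4=24.29; dissipated=11.429
Total dissipated: 71.429 μJ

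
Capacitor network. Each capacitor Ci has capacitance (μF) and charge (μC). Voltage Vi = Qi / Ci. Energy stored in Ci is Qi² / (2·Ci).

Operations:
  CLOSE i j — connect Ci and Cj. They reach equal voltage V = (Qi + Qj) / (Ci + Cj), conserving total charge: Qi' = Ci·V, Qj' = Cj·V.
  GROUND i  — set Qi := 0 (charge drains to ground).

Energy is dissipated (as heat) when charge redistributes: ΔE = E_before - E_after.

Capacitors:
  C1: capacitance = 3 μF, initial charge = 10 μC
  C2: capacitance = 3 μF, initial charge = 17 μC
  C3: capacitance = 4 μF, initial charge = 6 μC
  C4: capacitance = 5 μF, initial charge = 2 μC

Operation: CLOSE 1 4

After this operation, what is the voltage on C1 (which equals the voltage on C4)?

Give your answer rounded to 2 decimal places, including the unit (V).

Answer: 1.50 V

Derivation:
Initial: C1(3μF, Q=10μC, V=3.33V), C2(3μF, Q=17μC, V=5.67V), C3(4μF, Q=6μC, V=1.50V), C4(5μF, Q=2μC, V=0.40V)
Op 1: CLOSE 1-4: Q_total=12.00, C_total=8.00, V=1.50; Q1=4.50, Q4=7.50; dissipated=8.067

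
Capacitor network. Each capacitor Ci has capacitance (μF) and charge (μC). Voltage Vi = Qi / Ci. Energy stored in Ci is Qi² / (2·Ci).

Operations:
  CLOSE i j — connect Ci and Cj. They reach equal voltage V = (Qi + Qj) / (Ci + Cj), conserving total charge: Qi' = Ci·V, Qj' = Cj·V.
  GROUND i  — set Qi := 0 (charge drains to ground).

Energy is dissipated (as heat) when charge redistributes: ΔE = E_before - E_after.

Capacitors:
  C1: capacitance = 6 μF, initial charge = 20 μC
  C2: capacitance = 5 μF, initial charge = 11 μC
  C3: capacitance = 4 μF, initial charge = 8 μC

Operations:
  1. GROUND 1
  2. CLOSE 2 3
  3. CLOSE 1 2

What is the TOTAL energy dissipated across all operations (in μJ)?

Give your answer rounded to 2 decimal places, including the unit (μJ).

Initial: C1(6μF, Q=20μC, V=3.33V), C2(5μF, Q=11μC, V=2.20V), C3(4μF, Q=8μC, V=2.00V)
Op 1: GROUND 1: Q1=0; energy lost=33.333
Op 2: CLOSE 2-3: Q_total=19.00, C_total=9.00, V=2.11; Q2=10.56, Q3=8.44; dissipated=0.044
Op 3: CLOSE 1-2: Q_total=10.56, C_total=11.00, V=0.96; Q1=5.76, Q2=4.80; dissipated=6.077
Total dissipated: 39.455 μJ

Answer: 39.46 μJ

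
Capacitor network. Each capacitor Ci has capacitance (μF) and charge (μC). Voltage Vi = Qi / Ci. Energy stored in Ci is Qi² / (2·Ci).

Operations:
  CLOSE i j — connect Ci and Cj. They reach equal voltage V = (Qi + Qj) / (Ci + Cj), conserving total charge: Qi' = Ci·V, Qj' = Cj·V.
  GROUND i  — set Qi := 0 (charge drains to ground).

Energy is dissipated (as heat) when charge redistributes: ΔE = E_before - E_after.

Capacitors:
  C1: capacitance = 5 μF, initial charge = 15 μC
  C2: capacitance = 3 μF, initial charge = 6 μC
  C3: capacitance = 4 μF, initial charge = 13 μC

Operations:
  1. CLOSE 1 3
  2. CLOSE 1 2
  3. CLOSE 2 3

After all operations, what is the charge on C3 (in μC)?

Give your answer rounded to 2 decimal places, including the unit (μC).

Answer: 11.73 μC

Derivation:
Initial: C1(5μF, Q=15μC, V=3.00V), C2(3μF, Q=6μC, V=2.00V), C3(4μF, Q=13μC, V=3.25V)
Op 1: CLOSE 1-3: Q_total=28.00, C_total=9.00, V=3.11; Q1=15.56, Q3=12.44; dissipated=0.069
Op 2: CLOSE 1-2: Q_total=21.56, C_total=8.00, V=2.69; Q1=13.47, Q2=8.08; dissipated=1.157
Op 3: CLOSE 2-3: Q_total=20.53, C_total=7.00, V=2.93; Q2=8.80, Q3=11.73; dissipated=0.149
Final charges: Q1=13.47, Q2=8.80, Q3=11.73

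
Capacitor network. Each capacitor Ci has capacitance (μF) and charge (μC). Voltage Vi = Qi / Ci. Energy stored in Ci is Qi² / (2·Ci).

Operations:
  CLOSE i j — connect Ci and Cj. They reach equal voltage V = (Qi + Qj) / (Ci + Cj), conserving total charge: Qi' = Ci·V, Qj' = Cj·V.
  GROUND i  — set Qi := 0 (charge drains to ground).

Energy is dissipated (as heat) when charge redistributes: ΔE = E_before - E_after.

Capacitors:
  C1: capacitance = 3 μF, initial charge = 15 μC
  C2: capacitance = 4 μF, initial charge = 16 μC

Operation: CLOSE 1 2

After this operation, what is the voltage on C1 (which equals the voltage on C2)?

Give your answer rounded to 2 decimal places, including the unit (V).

Answer: 4.43 V

Derivation:
Initial: C1(3μF, Q=15μC, V=5.00V), C2(4μF, Q=16μC, V=4.00V)
Op 1: CLOSE 1-2: Q_total=31.00, C_total=7.00, V=4.43; Q1=13.29, Q2=17.71; dissipated=0.857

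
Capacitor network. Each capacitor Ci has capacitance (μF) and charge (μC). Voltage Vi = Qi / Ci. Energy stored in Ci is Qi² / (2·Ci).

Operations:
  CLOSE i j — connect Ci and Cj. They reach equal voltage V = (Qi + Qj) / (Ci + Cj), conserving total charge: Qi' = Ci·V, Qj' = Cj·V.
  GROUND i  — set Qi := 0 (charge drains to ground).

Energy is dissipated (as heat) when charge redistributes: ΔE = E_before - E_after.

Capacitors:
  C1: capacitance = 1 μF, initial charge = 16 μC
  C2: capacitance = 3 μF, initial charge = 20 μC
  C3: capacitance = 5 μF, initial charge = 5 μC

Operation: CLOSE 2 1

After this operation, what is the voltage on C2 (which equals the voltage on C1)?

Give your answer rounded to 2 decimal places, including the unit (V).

Initial: C1(1μF, Q=16μC, V=16.00V), C2(3μF, Q=20μC, V=6.67V), C3(5μF, Q=5μC, V=1.00V)
Op 1: CLOSE 2-1: Q_total=36.00, C_total=4.00, V=9.00; Q2=27.00, Q1=9.00; dissipated=32.667

Answer: 9.00 V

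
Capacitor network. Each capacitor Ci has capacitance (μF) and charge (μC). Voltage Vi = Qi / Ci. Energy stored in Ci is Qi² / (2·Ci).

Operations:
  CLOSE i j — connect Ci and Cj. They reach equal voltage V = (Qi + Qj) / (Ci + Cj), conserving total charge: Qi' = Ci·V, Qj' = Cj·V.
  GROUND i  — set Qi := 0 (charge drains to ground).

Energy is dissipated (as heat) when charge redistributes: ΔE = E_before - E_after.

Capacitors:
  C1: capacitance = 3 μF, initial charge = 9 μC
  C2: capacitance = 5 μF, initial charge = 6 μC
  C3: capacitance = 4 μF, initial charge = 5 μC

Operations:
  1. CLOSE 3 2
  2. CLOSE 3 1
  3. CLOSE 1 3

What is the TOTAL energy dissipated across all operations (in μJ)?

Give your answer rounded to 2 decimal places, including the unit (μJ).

Answer: 2.71 μJ

Derivation:
Initial: C1(3μF, Q=9μC, V=3.00V), C2(5μF, Q=6μC, V=1.20V), C3(4μF, Q=5μC, V=1.25V)
Op 1: CLOSE 3-2: Q_total=11.00, C_total=9.00, V=1.22; Q3=4.89, Q2=6.11; dissipated=0.003
Op 2: CLOSE 3-1: Q_total=13.89, C_total=7.00, V=1.98; Q3=7.94, Q1=5.95; dissipated=2.709
Op 3: CLOSE 1-3: Q_total=13.89, C_total=7.00, V=1.98; Q1=5.95, Q3=7.94; dissipated=0.000
Total dissipated: 2.712 μJ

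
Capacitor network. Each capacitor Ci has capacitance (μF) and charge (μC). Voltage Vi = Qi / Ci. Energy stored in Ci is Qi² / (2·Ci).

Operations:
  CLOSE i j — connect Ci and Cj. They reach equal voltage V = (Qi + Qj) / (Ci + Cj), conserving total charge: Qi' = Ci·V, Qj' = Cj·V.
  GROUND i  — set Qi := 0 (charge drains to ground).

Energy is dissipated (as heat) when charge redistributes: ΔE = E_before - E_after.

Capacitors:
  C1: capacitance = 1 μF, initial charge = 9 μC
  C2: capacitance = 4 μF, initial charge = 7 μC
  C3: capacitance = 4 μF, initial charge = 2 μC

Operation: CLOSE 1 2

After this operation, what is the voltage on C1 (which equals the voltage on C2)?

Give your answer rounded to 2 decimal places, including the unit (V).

Answer: 3.20 V

Derivation:
Initial: C1(1μF, Q=9μC, V=9.00V), C2(4μF, Q=7μC, V=1.75V), C3(4μF, Q=2μC, V=0.50V)
Op 1: CLOSE 1-2: Q_total=16.00, C_total=5.00, V=3.20; Q1=3.20, Q2=12.80; dissipated=21.025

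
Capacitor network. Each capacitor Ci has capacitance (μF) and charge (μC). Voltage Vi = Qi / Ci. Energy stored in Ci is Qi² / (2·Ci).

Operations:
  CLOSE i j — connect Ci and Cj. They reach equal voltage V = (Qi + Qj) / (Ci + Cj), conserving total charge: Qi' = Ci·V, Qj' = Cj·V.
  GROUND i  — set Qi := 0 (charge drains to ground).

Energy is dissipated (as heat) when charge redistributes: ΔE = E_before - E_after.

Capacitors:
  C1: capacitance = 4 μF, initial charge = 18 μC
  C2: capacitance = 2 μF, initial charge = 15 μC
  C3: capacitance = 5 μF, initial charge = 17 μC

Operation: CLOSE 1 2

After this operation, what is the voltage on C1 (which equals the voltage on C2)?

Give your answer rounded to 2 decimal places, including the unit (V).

Initial: C1(4μF, Q=18μC, V=4.50V), C2(2μF, Q=15μC, V=7.50V), C3(5μF, Q=17μC, V=3.40V)
Op 1: CLOSE 1-2: Q_total=33.00, C_total=6.00, V=5.50; Q1=22.00, Q2=11.00; dissipated=6.000

Answer: 5.50 V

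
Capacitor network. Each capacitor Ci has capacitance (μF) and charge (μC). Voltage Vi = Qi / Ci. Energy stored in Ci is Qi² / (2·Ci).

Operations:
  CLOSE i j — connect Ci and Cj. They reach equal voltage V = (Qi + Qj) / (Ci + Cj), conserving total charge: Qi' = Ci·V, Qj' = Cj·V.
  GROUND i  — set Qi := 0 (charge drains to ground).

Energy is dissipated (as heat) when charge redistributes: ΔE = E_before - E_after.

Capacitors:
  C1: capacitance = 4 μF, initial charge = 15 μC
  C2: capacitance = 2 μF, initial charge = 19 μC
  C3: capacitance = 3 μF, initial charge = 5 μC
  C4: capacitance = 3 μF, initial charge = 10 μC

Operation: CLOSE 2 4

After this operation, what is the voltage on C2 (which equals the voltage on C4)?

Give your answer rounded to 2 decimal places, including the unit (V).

Initial: C1(4μF, Q=15μC, V=3.75V), C2(2μF, Q=19μC, V=9.50V), C3(3μF, Q=5μC, V=1.67V), C4(3μF, Q=10μC, V=3.33V)
Op 1: CLOSE 2-4: Q_total=29.00, C_total=5.00, V=5.80; Q2=11.60, Q4=17.40; dissipated=22.817

Answer: 5.80 V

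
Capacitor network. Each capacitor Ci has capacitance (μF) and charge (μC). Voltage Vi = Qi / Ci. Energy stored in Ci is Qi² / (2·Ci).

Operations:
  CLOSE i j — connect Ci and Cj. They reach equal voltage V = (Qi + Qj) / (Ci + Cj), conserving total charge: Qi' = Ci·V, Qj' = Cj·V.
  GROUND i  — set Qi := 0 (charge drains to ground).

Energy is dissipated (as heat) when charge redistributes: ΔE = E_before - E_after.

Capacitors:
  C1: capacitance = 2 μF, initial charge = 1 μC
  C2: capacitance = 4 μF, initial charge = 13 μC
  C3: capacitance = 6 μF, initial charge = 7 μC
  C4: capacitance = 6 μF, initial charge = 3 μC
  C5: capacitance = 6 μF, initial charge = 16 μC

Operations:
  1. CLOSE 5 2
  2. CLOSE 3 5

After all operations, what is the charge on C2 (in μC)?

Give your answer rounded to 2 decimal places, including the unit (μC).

Answer: 11.60 μC

Derivation:
Initial: C1(2μF, Q=1μC, V=0.50V), C2(4μF, Q=13μC, V=3.25V), C3(6μF, Q=7μC, V=1.17V), C4(6μF, Q=3μC, V=0.50V), C5(6μF, Q=16μC, V=2.67V)
Op 1: CLOSE 5-2: Q_total=29.00, C_total=10.00, V=2.90; Q5=17.40, Q2=11.60; dissipated=0.408
Op 2: CLOSE 3-5: Q_total=24.40, C_total=12.00, V=2.03; Q3=12.20, Q5=12.20; dissipated=4.507
Final charges: Q1=1.00, Q2=11.60, Q3=12.20, Q4=3.00, Q5=12.20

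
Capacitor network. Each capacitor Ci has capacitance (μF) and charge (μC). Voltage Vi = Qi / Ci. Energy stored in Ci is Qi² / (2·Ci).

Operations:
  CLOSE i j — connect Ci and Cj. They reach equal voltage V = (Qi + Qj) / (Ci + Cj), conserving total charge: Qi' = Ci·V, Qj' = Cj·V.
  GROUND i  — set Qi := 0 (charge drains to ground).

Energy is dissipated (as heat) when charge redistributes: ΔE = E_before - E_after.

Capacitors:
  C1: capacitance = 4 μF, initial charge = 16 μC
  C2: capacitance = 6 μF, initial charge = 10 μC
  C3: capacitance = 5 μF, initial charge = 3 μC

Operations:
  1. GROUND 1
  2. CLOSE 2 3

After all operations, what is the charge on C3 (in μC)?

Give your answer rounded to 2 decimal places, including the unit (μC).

Answer: 5.91 μC

Derivation:
Initial: C1(4μF, Q=16μC, V=4.00V), C2(6μF, Q=10μC, V=1.67V), C3(5μF, Q=3μC, V=0.60V)
Op 1: GROUND 1: Q1=0; energy lost=32.000
Op 2: CLOSE 2-3: Q_total=13.00, C_total=11.00, V=1.18; Q2=7.09, Q3=5.91; dissipated=1.552
Final charges: Q1=0.00, Q2=7.09, Q3=5.91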